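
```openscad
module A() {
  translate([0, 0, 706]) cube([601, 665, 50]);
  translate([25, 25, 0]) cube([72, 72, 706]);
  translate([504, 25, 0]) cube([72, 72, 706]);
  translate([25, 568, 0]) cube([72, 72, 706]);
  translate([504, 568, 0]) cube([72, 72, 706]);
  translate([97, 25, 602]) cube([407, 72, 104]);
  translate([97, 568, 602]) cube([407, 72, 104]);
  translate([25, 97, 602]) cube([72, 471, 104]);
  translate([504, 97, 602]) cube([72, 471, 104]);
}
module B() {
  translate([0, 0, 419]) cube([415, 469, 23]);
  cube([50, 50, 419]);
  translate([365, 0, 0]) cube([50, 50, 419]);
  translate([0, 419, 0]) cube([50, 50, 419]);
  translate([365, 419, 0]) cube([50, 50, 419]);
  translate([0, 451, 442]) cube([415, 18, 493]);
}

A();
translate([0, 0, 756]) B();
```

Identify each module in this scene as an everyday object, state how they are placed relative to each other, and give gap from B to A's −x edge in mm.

The chair's min-x is at 0; the table's min-x is 0; gap = 0 mm.

A is a table. B is a chair. The chair is on top of the table. The gap from the chair to the table's −x edge is 0 mm.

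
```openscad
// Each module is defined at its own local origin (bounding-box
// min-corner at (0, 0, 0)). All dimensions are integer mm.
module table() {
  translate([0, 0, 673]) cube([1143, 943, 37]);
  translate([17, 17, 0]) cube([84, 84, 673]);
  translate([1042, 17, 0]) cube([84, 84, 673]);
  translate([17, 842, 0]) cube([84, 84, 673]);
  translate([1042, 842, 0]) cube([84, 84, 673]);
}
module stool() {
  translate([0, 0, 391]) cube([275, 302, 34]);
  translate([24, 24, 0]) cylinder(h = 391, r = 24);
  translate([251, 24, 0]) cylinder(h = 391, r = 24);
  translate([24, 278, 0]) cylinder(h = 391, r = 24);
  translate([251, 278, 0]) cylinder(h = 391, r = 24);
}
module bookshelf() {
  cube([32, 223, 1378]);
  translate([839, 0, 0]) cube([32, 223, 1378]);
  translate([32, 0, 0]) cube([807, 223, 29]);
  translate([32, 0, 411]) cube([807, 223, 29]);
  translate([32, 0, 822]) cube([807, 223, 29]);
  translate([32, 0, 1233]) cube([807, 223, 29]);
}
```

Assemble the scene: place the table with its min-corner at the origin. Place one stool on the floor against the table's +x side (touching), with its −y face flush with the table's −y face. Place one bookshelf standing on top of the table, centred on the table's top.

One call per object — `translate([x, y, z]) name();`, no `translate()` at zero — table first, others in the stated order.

table();
translate([1143, 0, 0]) stool();
translate([136, 360, 710]) bookshelf();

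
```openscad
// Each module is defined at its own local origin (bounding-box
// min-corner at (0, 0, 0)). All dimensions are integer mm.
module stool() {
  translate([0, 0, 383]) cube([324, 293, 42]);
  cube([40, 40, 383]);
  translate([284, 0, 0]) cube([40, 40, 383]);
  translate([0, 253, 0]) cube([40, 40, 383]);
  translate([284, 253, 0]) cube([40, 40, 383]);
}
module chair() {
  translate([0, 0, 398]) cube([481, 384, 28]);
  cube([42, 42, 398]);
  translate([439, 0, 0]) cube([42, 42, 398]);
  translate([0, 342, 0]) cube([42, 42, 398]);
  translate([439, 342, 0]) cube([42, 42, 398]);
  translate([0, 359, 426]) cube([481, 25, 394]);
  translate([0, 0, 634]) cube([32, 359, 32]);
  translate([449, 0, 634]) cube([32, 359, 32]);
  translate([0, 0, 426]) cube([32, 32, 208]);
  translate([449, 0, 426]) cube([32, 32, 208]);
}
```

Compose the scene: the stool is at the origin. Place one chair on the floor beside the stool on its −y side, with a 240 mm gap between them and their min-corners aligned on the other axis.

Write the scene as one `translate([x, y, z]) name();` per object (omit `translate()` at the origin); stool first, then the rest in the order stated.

stool();
translate([0, -624, 0]) chair();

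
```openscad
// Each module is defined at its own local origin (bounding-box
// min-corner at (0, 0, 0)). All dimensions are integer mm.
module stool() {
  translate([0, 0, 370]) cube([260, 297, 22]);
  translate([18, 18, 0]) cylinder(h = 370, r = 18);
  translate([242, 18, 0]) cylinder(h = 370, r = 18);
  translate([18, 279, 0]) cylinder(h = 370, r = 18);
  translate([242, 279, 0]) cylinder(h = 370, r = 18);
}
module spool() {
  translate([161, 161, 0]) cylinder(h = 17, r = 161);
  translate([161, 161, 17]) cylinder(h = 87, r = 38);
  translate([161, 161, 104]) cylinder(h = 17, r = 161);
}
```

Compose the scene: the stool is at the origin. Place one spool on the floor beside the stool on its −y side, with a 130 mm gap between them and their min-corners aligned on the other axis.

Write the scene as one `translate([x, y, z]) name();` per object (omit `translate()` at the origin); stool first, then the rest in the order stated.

stool();
translate([0, -452, 0]) spool();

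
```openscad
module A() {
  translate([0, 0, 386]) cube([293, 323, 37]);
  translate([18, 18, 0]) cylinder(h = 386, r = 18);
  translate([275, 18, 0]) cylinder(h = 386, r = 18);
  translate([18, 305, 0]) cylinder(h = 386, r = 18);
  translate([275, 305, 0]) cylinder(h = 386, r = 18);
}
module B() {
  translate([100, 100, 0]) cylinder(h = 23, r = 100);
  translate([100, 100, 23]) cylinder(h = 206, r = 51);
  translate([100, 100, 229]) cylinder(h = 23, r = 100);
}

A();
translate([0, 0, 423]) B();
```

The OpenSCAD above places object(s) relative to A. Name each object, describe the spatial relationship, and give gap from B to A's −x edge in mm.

A is a stool. B is a spool. The spool is on top of the stool. The gap from the spool to the stool's −x edge is 0 mm.

The spool's min-x is at 0; the stool's min-x is 0; gap = 0 mm.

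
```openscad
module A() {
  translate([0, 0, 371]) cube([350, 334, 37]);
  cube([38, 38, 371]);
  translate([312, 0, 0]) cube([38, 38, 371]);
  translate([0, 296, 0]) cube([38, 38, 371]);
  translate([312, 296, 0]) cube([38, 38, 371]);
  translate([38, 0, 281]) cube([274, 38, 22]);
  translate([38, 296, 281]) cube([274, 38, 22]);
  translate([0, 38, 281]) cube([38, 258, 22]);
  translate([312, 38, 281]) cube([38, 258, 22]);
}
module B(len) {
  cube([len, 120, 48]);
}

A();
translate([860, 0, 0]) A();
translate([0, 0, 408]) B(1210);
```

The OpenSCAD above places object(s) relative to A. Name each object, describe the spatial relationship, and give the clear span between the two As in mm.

Second stool starts at x = 860; first ends at x = 350; clear span = 860 − 350 = 510 mm.

A is a stool. B is a beam. A beam spans the tops of two stools. The clear span between the two stools is 510 mm.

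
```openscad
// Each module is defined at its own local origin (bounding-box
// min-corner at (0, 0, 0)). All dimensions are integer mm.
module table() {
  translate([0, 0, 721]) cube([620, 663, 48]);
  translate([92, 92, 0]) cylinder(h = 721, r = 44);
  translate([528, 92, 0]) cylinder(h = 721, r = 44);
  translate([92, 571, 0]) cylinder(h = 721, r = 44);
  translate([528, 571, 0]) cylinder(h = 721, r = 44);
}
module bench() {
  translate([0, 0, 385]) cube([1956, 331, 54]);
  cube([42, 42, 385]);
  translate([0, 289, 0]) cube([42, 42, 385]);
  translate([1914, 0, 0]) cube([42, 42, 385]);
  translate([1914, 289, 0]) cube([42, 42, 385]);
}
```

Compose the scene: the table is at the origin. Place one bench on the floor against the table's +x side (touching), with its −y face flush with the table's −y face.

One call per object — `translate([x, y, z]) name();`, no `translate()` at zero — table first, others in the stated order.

table();
translate([620, 0, 0]) bench();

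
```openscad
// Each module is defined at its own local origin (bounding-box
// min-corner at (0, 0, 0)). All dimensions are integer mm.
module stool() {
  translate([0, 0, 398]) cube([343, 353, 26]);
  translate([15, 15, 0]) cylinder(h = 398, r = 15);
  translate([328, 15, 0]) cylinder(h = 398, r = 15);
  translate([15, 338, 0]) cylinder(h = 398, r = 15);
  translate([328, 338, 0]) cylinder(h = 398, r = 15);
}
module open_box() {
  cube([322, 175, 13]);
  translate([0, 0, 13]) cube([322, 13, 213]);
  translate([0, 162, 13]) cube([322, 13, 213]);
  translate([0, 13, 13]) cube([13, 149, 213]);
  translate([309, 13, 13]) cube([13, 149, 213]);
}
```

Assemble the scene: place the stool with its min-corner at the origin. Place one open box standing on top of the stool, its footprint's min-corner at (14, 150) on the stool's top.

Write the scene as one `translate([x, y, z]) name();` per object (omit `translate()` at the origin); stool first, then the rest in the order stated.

stool();
translate([14, 150, 424]) open_box();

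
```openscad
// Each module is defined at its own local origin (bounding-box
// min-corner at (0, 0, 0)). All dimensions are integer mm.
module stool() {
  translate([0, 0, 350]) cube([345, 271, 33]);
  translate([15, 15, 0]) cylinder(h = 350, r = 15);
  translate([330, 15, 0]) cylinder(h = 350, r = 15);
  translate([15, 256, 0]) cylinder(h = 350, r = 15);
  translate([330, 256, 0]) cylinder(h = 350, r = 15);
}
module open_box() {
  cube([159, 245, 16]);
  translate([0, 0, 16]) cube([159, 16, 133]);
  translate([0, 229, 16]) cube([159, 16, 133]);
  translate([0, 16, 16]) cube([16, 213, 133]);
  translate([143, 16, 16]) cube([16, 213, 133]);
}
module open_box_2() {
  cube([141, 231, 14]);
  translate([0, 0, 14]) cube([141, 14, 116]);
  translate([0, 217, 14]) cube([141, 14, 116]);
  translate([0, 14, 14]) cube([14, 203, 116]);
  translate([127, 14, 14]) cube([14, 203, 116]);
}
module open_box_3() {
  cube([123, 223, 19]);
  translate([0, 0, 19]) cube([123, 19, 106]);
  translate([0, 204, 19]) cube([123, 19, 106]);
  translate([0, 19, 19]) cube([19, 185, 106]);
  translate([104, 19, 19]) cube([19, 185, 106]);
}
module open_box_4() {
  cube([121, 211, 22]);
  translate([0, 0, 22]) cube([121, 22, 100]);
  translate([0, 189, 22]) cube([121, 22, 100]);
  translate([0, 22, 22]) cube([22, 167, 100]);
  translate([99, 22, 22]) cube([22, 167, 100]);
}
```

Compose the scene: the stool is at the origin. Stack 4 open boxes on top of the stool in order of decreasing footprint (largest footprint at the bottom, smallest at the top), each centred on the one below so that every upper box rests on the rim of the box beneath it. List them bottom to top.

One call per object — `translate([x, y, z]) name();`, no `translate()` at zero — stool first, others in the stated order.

stool();
translate([93, 13, 383]) open_box();
translate([102, 20, 532]) open_box_2();
translate([111, 24, 662]) open_box_3();
translate([112, 30, 787]) open_box_4();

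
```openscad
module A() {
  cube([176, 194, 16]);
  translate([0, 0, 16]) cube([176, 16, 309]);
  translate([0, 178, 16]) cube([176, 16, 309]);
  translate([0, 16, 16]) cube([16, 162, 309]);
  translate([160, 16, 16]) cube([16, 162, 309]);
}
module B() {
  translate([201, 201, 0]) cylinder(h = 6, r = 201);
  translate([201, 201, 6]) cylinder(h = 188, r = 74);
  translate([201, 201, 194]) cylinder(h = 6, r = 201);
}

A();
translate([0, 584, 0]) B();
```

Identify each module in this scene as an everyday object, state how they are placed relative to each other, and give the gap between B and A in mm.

A is an open box. B is a spool. The spool is on the floor beside the open box on its +y side. The gap between the spool and the open box is 390 mm.

The spool's nearest face is 390 mm from the open box's +y face.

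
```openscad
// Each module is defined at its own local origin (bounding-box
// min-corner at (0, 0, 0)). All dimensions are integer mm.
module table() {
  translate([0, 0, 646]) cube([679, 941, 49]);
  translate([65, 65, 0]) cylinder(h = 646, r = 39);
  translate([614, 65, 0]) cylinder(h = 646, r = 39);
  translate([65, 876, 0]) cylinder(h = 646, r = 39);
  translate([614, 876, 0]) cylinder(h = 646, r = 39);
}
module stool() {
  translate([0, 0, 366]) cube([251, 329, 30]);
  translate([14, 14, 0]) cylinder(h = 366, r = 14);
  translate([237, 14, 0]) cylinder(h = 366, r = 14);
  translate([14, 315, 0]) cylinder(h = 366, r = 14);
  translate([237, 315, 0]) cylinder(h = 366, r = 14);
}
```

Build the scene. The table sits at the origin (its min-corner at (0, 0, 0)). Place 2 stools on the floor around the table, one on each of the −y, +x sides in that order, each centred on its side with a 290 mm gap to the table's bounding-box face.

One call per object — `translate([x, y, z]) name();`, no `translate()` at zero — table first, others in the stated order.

table();
translate([214, -619, 0]) stool();
translate([969, 306, 0]) stool();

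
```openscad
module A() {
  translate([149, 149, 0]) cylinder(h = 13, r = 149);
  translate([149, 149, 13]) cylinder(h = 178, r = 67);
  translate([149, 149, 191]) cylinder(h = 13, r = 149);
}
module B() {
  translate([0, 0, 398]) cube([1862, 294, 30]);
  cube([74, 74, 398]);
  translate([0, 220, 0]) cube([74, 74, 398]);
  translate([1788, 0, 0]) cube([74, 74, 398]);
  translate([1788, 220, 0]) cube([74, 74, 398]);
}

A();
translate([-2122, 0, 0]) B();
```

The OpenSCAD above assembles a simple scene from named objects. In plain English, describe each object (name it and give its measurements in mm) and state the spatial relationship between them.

A is a spool: two coaxial disc flanges of radius 149 mm and thickness 13 mm, joined by a core cylinder of radius 67 mm and height 178 mm. The lower flange rests on z = 0 and the three cylinders share a vertical axis.

B is a bench: a 1862×294 mm seat slab, 30 mm thick, top at z = 428 mm, on four 74×74 mm square legs flush with the seat corners and standing on z = 0.

The bench is on the floor beside the spool on its −x side.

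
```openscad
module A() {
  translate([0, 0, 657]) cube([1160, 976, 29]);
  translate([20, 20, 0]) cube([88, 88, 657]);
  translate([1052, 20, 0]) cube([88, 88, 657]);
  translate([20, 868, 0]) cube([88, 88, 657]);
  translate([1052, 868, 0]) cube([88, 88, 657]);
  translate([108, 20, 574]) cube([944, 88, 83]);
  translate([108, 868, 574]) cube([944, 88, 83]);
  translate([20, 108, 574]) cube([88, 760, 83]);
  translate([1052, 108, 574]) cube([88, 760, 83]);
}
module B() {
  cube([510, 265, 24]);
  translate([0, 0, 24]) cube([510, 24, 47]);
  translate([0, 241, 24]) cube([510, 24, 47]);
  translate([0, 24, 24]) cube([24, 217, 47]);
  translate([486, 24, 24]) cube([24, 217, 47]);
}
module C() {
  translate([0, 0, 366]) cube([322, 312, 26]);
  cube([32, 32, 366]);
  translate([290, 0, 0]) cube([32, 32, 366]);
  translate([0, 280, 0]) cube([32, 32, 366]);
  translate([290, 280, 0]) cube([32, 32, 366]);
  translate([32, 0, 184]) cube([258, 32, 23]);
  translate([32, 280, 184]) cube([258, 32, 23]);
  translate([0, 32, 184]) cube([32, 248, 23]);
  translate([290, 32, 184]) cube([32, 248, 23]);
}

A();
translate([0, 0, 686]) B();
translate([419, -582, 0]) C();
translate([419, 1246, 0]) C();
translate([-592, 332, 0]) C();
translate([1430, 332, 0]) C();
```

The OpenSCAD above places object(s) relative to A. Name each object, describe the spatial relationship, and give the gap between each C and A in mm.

Each stool's nearest face is 270 mm from the table's bounding box.

A is a table. B is an open box. C is a stool. The open box is on top of the table. Four stools sit around the table at the −y, +y, −x, +x sides. The gap between each stool and the table is 270 mm.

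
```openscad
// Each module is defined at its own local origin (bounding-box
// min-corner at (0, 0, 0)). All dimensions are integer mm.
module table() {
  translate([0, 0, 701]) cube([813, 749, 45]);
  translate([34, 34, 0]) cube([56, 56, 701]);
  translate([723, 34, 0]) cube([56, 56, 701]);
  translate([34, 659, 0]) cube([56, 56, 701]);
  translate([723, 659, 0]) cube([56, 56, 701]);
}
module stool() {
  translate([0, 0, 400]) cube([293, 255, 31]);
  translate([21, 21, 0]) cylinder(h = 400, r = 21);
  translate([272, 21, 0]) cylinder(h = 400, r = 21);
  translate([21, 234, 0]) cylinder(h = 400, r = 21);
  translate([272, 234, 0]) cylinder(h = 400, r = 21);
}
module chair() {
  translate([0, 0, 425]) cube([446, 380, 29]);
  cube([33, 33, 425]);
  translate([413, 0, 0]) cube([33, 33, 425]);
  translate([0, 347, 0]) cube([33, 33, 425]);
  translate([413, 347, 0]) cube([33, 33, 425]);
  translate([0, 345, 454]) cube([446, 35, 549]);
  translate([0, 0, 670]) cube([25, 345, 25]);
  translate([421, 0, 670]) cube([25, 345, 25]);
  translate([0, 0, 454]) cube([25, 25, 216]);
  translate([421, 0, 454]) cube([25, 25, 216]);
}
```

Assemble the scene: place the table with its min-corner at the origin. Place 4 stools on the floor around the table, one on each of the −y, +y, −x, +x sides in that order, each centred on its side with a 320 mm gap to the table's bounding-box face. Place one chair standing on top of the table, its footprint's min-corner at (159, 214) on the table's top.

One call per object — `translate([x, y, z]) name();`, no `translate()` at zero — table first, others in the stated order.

table();
translate([260, -575, 0]) stool();
translate([260, 1069, 0]) stool();
translate([-613, 247, 0]) stool();
translate([1133, 247, 0]) stool();
translate([159, 214, 746]) chair();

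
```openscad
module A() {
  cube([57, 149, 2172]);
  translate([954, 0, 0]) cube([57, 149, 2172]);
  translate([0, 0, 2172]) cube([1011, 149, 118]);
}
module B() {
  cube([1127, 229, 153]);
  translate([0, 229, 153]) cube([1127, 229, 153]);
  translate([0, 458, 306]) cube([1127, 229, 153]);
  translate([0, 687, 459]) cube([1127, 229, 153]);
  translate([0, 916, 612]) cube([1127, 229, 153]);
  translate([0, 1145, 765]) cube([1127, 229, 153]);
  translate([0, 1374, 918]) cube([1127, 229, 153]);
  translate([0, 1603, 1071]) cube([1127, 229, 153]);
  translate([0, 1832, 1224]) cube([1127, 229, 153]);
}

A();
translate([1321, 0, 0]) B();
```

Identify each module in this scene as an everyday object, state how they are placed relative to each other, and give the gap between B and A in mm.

The staircase's nearest face is 310 mm from the door frame's +x face.

A is a door frame. B is a staircase. The staircase is on the floor beside the door frame on its +x side. The gap between the staircase and the door frame is 310 mm.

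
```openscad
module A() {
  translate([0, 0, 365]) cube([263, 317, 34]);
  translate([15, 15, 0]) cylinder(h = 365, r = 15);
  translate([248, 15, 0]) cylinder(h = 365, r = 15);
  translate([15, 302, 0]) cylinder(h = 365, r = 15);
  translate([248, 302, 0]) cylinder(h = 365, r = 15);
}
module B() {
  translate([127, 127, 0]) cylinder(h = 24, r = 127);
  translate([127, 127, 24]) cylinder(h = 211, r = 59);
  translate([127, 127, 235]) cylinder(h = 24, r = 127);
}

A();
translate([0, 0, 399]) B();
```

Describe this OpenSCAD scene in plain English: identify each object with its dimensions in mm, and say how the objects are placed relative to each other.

A is a four-legged stool. The seat is 263×317 mm, 34 mm thick, top at z = 399 mm. It stands on four round legs, each 30 mm in diameter, from z = 0 to the seat underside, each leg's axis is inset half a diameter from the nearest pair of seat edges (so the leg's bounding box is flush with the corner).

B is a spool: two coaxial disc flanges of radius 127 mm and thickness 24 mm, joined by a core cylinder of radius 59 mm and height 211 mm. The lower flange rests on z = 0 and the three cylinders share a vertical axis.

The spool is on top of the stool.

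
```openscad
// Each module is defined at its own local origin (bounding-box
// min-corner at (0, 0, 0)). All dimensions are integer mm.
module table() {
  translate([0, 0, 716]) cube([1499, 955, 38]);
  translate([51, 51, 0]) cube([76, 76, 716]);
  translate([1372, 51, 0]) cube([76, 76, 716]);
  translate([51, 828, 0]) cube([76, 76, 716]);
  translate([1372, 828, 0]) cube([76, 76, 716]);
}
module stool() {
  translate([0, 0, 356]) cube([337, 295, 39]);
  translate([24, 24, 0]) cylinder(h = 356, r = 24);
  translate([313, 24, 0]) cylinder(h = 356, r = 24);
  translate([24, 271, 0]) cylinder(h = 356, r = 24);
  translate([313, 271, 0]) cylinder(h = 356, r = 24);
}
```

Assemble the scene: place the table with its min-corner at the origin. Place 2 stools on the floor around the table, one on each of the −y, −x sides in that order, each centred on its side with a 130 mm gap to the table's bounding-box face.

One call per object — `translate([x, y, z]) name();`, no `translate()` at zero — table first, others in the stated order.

table();
translate([581, -425, 0]) stool();
translate([-467, 330, 0]) stool();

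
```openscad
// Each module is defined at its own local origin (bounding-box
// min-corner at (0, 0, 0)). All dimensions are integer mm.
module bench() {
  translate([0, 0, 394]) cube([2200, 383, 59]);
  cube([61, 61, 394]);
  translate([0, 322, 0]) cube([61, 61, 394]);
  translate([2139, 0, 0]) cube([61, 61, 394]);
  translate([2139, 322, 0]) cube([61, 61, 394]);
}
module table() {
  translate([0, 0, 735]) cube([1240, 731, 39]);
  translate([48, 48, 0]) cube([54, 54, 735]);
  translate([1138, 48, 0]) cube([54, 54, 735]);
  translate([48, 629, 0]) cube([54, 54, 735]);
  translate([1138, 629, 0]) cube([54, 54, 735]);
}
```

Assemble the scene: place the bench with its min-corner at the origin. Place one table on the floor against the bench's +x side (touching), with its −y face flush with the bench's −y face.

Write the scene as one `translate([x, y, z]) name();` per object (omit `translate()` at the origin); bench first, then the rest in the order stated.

bench();
translate([2200, 0, 0]) table();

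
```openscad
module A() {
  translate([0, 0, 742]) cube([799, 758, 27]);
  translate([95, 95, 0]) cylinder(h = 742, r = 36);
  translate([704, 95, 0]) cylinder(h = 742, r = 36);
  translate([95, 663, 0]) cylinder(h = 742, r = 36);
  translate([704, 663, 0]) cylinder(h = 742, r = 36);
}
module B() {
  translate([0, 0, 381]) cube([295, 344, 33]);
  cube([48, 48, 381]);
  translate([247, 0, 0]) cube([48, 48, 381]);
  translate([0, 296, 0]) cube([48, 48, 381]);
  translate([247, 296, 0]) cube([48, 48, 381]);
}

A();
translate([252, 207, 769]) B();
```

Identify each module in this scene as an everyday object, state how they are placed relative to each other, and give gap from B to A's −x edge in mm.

The stool's min-x is at 252; the table's min-x is 0; gap = 252 mm.

A is a table. B is a stool. The stool is on top of the table, centred. The gap from the stool to the table's −x edge is 252 mm.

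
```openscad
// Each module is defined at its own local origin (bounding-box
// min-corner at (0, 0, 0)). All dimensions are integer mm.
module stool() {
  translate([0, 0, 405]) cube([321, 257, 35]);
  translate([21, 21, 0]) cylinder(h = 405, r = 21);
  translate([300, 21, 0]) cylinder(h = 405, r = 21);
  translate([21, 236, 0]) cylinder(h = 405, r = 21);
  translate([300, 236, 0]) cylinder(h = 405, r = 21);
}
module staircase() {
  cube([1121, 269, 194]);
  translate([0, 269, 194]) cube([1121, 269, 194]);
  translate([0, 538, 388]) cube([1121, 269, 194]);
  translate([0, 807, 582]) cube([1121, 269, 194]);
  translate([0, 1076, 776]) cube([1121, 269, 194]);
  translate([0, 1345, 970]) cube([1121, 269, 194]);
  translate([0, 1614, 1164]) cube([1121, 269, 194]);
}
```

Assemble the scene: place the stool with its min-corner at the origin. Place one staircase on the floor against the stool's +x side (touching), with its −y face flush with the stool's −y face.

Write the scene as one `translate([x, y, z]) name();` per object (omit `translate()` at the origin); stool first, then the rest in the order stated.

stool();
translate([321, 0, 0]) staircase();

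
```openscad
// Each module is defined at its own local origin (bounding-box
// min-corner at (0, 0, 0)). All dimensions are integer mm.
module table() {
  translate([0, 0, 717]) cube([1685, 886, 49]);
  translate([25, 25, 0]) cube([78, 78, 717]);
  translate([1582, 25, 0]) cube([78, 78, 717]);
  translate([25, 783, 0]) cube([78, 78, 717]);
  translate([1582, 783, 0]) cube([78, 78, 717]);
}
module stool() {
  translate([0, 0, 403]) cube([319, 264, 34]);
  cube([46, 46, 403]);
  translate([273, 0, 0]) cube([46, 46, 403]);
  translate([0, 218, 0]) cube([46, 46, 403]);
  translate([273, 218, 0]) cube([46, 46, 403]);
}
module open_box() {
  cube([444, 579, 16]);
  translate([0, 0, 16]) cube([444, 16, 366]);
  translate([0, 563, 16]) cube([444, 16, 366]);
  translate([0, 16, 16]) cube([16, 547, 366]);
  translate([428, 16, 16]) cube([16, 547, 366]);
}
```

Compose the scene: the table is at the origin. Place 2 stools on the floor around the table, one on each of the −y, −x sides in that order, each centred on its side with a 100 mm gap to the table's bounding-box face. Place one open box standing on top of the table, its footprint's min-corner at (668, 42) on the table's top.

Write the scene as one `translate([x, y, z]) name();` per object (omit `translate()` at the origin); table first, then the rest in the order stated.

table();
translate([683, -364, 0]) stool();
translate([-419, 311, 0]) stool();
translate([668, 42, 766]) open_box();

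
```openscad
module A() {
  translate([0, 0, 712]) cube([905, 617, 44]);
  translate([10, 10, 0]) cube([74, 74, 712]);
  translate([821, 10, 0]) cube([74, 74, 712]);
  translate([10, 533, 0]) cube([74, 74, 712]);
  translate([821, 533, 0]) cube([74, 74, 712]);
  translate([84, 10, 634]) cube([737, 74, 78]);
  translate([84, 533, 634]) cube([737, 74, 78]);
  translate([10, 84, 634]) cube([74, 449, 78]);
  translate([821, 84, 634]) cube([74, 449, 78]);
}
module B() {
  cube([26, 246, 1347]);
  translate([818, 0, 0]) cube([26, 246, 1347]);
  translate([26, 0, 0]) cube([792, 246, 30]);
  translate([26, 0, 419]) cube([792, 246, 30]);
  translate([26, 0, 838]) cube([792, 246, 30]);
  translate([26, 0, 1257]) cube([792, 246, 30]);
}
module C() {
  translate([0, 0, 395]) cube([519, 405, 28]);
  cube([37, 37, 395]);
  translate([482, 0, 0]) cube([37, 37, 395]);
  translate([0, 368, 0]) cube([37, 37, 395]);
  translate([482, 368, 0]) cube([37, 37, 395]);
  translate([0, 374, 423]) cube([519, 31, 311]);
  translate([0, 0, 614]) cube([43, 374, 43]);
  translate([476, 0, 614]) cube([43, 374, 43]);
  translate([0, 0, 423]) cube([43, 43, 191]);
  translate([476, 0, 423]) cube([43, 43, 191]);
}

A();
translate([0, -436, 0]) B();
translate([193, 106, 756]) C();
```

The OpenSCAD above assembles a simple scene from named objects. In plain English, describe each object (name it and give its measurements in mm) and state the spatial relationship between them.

A is a table with a 905×617 mm rectangular top, 44 mm thick, top surface at z = 756 mm, supported by four 74×74 mm square legs, each inset 10 mm from the nearest pair of top edges, running from the floor. Four apron rails, 74 mm thick and 78 mm tall, run between adjacent legs with their top edges flush with the underside of the top and their outer faces flush with the legs' outer faces.

B is a bookshelf 844 mm wide overall, 246 mm deep and 1347 mm tall. The two sides are 26 mm thick vertical panels. 4 horizontal shelves of 30 mm thickness span between the inner faces of the sides; the lowest shelf sits on the floor and shelves are stacked with a clear vertical gap of 389 mm between each pair.

C is a chair. The seat is a 519×405×28 mm slab with its top at z = 423 mm, on four 37×37 mm corner legs (flush with the seat edges, standing on z = 0). A flat backrest 31 mm thick, 311 mm tall, spans the full seat width and rises from the seat top along its +y edge, rear face flush with the rear of the seat. Two armrests of 43×43 mm section run along each side from the seat's front edge to the front of the backrest, top faces 234 mm above the seat top and outer faces flush with the seat's x-edges; a 43×43 mm post under the front of each armrest stands on the seat at the front corner.

The bookshelf is on the floor beside the table on its −y side. The chair is on top of the table, centred.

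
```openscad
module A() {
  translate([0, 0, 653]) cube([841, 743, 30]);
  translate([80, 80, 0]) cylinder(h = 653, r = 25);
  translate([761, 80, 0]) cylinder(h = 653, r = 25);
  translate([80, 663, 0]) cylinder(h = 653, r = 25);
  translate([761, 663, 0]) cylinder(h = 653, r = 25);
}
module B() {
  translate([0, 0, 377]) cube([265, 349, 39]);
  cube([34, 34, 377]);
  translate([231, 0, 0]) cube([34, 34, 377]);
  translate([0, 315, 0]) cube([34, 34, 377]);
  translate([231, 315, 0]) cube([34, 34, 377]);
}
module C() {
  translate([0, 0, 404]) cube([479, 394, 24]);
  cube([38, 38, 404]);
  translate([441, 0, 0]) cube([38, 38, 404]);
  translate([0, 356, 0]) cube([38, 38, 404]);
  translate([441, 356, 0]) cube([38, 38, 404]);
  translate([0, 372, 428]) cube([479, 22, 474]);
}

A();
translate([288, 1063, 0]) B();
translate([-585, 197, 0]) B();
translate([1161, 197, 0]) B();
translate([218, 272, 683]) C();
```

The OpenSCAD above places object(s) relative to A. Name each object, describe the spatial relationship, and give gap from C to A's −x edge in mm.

The chair's min-x is at 218; the table's min-x is 0; gap = 218 mm.

A is a table. B is a stool. C is a chair. Three stools sit around the table at the +y, −x, +x sides. The chair is on top of the table. The gap from the chair to the table's −x edge is 218 mm.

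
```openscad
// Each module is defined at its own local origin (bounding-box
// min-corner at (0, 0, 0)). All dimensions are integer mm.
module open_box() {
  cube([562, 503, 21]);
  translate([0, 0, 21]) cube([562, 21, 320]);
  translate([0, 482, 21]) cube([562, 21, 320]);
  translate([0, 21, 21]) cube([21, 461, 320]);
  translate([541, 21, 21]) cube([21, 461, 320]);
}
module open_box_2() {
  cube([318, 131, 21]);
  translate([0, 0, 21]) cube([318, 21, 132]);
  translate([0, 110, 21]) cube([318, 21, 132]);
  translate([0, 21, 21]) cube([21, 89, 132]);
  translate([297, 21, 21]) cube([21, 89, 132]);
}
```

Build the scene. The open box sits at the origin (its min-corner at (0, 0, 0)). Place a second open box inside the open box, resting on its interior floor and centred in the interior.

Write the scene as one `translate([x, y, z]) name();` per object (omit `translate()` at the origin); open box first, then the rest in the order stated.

open_box();
translate([122, 186, 21]) open_box_2();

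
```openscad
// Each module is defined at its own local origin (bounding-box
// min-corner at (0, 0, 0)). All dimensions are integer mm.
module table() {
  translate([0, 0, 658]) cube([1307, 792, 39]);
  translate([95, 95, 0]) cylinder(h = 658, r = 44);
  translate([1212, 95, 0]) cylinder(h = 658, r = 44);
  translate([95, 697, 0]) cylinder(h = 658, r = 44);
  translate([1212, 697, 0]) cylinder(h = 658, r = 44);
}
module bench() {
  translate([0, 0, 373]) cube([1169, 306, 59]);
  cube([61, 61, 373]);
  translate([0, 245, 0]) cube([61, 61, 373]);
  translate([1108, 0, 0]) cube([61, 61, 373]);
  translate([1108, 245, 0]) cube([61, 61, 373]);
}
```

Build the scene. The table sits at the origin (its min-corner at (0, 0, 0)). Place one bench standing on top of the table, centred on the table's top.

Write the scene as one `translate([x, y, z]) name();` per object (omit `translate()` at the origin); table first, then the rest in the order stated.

table();
translate([69, 243, 697]) bench();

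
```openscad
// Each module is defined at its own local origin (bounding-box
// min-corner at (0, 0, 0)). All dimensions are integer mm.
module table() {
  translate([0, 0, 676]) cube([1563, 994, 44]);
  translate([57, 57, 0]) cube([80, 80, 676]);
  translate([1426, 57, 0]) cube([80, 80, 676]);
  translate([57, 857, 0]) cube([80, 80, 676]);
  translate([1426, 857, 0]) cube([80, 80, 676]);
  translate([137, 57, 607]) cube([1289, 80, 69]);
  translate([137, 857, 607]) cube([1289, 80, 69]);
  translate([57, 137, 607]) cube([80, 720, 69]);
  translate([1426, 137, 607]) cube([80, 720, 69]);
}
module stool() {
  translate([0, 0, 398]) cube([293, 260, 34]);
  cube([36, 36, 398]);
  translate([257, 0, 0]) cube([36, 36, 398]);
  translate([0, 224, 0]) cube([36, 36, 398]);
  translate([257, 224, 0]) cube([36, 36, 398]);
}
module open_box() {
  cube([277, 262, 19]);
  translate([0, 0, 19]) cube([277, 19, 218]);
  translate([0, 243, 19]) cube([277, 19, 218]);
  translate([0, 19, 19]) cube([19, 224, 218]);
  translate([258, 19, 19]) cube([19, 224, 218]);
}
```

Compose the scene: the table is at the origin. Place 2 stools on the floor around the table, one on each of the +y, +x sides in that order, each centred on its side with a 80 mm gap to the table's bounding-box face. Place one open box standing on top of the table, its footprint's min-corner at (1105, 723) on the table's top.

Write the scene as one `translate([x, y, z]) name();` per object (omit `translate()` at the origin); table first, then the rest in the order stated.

table();
translate([635, 1074, 0]) stool();
translate([1643, 367, 0]) stool();
translate([1105, 723, 720]) open_box();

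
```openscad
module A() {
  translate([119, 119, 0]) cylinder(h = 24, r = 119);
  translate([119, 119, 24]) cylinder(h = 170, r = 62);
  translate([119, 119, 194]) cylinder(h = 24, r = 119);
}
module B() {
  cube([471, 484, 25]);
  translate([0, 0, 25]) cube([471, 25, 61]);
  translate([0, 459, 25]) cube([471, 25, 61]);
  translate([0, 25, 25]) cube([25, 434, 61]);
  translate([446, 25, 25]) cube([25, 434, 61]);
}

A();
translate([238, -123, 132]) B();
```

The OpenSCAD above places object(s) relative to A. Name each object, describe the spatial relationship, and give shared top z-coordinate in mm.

Both tops at z = 218 mm.

A is a spool. B is an open box. The open box is beside the spool with their tops flush at z = 218. The shared top z-coordinate is 218 mm.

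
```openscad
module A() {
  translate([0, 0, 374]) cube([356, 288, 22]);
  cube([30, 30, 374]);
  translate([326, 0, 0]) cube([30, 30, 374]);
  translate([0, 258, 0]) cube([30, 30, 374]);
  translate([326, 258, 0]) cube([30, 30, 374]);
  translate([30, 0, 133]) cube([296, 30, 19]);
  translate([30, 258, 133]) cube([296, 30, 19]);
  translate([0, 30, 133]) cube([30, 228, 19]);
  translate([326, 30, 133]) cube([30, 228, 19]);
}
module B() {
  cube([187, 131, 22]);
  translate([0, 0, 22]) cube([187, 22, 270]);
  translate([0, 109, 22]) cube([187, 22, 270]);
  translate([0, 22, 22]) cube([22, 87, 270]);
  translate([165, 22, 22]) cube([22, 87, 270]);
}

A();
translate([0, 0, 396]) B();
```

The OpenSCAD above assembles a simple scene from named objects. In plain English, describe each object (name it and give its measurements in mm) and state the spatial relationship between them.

A is a four-legged stool. The seat is a 356×288×22 mm slab whose top surface is at z = 396 mm; four square legs, each 30×30 mm in cross-section, run from the floor (z = 0) to the underside of the seat, each flush with a corner of the seat. Four stretchers, 30 mm wide and 19 mm tall, connect adjacent legs with their undersides at z = 133 mm, each running between the inner faces of the legs it joins and aligned with the legs' outer faces on the other axis.

B is an open storage box with external size 187×131×292 mm and wall thickness 22 mm (the base is also 22 mm thick). The base covers the whole footprint; the four walls stand on the base, with the y-facing walls full-width and the x-facing walls fitting between their inner faces.

The open box is on top of the stool.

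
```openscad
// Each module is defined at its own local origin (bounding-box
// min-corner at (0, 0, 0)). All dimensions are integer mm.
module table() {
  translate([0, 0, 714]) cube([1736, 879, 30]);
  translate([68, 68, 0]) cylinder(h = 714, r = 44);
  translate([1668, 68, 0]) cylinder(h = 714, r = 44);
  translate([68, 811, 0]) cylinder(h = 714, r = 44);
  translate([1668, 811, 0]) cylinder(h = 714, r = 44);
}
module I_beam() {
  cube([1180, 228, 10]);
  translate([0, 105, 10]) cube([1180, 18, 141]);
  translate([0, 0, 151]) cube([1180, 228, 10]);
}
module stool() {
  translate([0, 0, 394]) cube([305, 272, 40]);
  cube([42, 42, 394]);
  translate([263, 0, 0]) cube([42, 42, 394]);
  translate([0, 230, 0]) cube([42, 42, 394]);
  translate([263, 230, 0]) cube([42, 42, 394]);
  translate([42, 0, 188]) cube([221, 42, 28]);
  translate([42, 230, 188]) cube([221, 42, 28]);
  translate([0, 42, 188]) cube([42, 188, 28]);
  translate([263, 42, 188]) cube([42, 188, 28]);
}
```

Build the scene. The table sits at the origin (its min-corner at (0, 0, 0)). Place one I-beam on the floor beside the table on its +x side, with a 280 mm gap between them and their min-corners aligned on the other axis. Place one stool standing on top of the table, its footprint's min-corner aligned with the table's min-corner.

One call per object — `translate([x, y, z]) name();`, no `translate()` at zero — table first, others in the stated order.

table();
translate([2016, 0, 0]) I_beam();
translate([0, 0, 744]) stool();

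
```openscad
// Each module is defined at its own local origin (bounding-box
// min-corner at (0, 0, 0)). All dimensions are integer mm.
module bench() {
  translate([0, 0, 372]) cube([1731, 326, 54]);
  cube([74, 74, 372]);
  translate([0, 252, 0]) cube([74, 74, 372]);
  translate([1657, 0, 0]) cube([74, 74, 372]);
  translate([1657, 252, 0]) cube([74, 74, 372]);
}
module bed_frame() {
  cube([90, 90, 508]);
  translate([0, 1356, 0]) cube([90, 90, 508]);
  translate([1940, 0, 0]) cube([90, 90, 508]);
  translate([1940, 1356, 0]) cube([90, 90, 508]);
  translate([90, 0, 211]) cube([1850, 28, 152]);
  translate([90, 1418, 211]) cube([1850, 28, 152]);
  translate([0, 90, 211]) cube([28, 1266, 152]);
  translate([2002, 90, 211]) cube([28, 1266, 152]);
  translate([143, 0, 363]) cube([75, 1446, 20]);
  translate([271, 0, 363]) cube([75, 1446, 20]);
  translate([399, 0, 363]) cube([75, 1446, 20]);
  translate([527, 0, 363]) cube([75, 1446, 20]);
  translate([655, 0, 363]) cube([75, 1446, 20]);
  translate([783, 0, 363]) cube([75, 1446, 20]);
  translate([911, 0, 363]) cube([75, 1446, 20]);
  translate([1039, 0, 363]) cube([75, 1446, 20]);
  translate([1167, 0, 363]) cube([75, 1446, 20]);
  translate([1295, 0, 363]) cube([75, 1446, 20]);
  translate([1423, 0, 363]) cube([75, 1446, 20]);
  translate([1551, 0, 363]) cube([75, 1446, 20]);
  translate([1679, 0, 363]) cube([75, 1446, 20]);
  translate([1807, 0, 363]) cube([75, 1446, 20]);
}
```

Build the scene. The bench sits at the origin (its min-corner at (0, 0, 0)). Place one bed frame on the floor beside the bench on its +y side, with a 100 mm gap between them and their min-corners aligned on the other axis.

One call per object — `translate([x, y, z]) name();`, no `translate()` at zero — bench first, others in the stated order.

bench();
translate([0, 426, 0]) bed_frame();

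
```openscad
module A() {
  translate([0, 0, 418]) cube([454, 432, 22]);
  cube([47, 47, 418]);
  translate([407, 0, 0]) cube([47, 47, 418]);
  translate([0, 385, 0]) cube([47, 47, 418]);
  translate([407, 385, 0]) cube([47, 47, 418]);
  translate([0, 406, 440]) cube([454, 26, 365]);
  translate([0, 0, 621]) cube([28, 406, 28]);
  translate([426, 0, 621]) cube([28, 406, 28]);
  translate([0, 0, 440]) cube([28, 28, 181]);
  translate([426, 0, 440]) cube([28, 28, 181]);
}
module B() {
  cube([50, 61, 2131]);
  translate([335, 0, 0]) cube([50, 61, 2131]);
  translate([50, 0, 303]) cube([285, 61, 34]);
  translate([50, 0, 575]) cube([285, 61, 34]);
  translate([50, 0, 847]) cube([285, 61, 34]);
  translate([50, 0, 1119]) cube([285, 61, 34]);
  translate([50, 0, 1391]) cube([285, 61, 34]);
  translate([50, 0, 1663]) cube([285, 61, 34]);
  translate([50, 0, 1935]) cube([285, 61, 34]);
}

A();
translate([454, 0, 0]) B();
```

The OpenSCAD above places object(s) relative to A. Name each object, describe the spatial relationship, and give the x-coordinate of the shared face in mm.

A is a chair. B is a ladder. The ladder is against the chair's +x side, with their −y faces flush. The x-coordinate of the shared face is 454 mm.

The chair's +x face and the ladder's −x face are both at x = 454 mm.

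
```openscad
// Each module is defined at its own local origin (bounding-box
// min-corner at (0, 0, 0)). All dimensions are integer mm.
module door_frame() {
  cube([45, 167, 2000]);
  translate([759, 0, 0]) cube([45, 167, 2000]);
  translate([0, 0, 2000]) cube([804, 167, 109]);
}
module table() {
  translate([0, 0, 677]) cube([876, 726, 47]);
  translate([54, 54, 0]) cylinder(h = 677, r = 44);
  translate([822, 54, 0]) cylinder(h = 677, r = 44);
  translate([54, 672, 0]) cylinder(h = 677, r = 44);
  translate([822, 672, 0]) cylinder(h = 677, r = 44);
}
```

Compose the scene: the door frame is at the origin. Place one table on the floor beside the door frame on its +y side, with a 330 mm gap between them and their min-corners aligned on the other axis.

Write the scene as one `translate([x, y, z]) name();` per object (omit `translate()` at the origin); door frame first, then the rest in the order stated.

door_frame();
translate([0, 497, 0]) table();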